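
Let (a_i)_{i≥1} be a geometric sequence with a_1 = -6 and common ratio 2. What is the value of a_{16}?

-196608

a_i = (-6)·2^(i-1).
a_{16} = (-6)·2^15 = -196608.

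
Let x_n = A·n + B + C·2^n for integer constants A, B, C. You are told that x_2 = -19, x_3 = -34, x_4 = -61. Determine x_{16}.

At n = 2, 3, 4: 2A + B + 4C = -19; 3A + B + 8C = -34; 4A + B + 16C = -61.
Subtracting the first from the second: A + 4C = -15.
Subtracting the second from the third: A + 8C = -27.
Solving: C = -3, A = -3, then B = -1.
So x_n = -3·n + (-1) + (-3)·2^n; at n=16 this is -196657.

-196657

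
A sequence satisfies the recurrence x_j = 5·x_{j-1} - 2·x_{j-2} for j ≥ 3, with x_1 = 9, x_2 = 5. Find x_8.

x_3 = 7;  x_4 = 25;  x_5 = 111;  x_6 = 505;  x_7 = 2303;  x_8 = 10505.

10505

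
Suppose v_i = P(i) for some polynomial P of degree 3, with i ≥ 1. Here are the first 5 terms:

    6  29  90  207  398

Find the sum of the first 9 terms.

1st diffs: 23, 61, 117, 191.
2nd diffs: 38, 56, 74.
3rd diffs: 18, 18 (constant).
Newton forward-difference form: v_i = 6 + 23·C(i-1,1) + 38·C(i-1,2) + 18·C(i-1,3).
Continuing: 681, 1074, 1595, 2262.
Summing i = 1..9 (9 terms) gives 6342.

6342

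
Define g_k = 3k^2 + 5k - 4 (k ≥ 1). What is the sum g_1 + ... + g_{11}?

1804

Over k = 1..11: Σk = 66, Σk² = 506.
Total = (3)·506 + (5)·66 + (-4)·11 = 1804.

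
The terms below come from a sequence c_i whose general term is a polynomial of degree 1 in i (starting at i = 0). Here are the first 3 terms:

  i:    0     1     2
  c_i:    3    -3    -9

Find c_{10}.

-57

1st diffs: -6, -6 (constant).
So c_i = -6i + 3.
Evaluating at i = 10 gives c_{10} = -57.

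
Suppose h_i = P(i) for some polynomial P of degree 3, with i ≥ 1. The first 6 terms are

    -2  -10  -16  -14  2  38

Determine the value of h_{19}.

5056

1st diffs: -8, -6, 2, 16, 36.
2nd diffs: 2, 8, 14, 20.
3rd diffs: 6, 6, 6 (constant).
Newton forward-difference form: h_i = -2 + (-8)·C(i-1,1) + 2·C(i-1,2) + 6·C(i-1,3).
At i = 19: i-1 = 18, so h_{19} = -2 - 144 + 306 + 4896 = 5056.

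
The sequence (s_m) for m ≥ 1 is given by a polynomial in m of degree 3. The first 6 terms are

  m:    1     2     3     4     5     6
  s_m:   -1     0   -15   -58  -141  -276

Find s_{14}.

1st diffs: 1, -15, -43, -83, -135.
2nd diffs: -16, -28, -40, -52.
3rd diffs: -12, -12, -12 (constant).
So s_m = -2m^3 + 4m^2 + 3m - 6.
Evaluating at m = 14 gives s_{14} = -4668.

-4668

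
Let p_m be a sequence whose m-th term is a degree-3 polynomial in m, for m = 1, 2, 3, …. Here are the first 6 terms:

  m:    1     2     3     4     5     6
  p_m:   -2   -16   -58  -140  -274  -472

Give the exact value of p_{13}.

-4658

1st diffs: -14, -42, -82, -134, -198.
2nd diffs: -28, -40, -52, -64.
3rd diffs: -12, -12, -12 (constant).
Newton forward-difference form: p_m = -2 + (-14)·C(m-1,1) + (-28)·C(m-1,2) + (-12)·C(m-1,3).
At m = 13: m-1 = 12, so p_{13} = -2 - 168 - 1848 - 2640 = -4658.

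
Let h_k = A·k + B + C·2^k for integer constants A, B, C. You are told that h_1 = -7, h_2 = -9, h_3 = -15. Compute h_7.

-247

At k = 1, 2, 3: A + B + 2C = -7; 2A + B + 4C = -9; 3A + B + 8C = -15.
Subtracting the first from the second: A + 2C = -2.
Subtracting the second from the third: A + 4C = -6.
Solving: C = -2, A = 2, then B = -5.
Hence h_7 = 2·7 + (-5) + (-2)·128 = -247.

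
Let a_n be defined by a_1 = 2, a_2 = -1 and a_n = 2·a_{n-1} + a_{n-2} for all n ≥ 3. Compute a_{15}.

Applying the relation repeatedly:
a_3 = 0  a_4 = -1  a_5 = -2  …  a_{12} = -985  a_{13} = -2378  a_{14} = -5741  a_{15} = -13860.

-13860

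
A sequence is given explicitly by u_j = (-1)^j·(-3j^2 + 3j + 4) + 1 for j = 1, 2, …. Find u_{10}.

(-1)^10 = 1; -3j^2 + 3j + 4 at j=10 is -266; so u_{10} = -265.

-265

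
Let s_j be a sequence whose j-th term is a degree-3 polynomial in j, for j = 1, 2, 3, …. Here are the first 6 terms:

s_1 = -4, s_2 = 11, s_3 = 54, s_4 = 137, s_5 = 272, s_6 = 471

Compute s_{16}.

1st diffs: 15, 43, 83, 135, 199.
2nd diffs: 28, 40, 52, 64.
3rd diffs: 12, 12, 12 (constant).
Newton forward-difference form: s_j = -4 + 15·C(j-1,1) + 28·C(j-1,2) + 12·C(j-1,3).
At j = 16: j-1 = 15, so s_{16} = -4 + 225 + 2940 + 5460 = 8621.

8621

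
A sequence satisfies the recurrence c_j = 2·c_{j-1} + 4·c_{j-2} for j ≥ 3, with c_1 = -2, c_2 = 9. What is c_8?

Iterate the recurrence:
c_3 = 10; c_4 = 56; c_5 = 152; c_6 = 528; c_7 = 1664; c_8 = 5440.

5440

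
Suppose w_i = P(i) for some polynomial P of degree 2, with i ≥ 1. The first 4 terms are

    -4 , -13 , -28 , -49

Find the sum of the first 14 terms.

-3059

1st diffs: -9, -15, -21.
2nd diffs: -6, -6 (constant).
So w_i = -3i^2 - 1.
Continuing: …, -76, -109, -148, -193, …, w_{14} = -589.
Summing i = 1..14 (14 terms) gives -3059.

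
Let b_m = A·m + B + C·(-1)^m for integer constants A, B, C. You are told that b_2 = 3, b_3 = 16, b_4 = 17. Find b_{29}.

198

The three given values yield: 2A + B + C = 3; 3A + B - C = 16; 4A + B + C = 17.
Subtracting the first from the second: A - 2C = 13.
Subtracting the second from the third: A + 2C = 1.
Solving: C = -3, A = 7, then B = -8.
So b_m = 7·m + (-8) + (-3)·(-1)^m; at m=29 this is 198.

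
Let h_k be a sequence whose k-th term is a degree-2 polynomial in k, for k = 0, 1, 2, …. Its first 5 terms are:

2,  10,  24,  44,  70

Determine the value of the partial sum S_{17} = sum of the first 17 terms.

5202

1st diffs: 8, 14, 20, 26.
2nd diffs: 6, 6, 6 (constant).
Newton forward-difference form: h_k = 2 + 8·C(k,1) + 6·C(k,2).
Continuing: …, 102, 140, 184, 234, …, h_{16} = 850.
Summing k = 0..16 (17 terms) gives 5202.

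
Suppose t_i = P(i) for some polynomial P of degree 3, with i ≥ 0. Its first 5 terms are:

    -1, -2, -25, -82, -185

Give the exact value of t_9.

-1810

1st diffs: -1, -23, -57, -103.
2nd diffs: -22, -34, -46.
3rd diffs: -12, -12 (constant).
Newton forward-difference form: t_i = -1 + (-1)·C(i,1) + (-22)·C(i,2) + (-12)·C(i,3).
At i = 9: i = 9, so t_9 = -1 - 9 - 792 - 1008 = -1810.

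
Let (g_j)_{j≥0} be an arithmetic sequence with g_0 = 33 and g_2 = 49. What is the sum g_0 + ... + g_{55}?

14168

Common difference d = (49 - 33) / (2 - 0) = 8.
g_j = 33 + (j - 0)·8.
g_{55} = 473; S = 56·(33 + 473)/2 = 14168.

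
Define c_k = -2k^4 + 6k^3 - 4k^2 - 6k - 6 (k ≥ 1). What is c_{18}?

c_{18} = -2·18^4 + 6·18^3 - 4·18^2 - 6·18 - 6 = -176370.

-176370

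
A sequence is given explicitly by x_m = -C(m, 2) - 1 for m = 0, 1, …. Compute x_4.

C(4, 2) = 6, so x_4 = -7.

-7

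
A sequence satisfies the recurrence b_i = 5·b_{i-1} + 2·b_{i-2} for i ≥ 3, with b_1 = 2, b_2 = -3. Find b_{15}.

-6549320639

Compute successive terms:
b_3 = -11, b_4 = -61, b_5 = -327, …, b_{12} = -42239621, b_{13} = -226923127, b_{14} = -1219094877, b_{15} = -6549320639.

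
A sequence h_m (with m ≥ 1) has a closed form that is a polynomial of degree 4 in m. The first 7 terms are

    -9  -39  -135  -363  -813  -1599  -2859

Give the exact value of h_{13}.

1st diffs: -30, -96, -228, -450, -786, -1260.
2nd diffs: -66, -132, -222, -336, -474.
3rd diffs: -66, -90, -114, -138.
4th diffs: -24, -24, -24 (constant).
Newton forward-difference form: h_m = -9 + (-30)·C(m-1,1) + (-66)·C(m-1,2) + (-66)·C(m-1,3) + (-24)·C(m-1,4).
At m = 13: m-1 = 12, so h_{13} = -9 - 360 - 4356 - 14520 - 11880 = -31125.

-31125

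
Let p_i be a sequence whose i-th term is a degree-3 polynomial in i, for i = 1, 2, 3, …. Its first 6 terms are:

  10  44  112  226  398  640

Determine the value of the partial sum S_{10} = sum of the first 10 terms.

8230

1st diffs: 34, 68, 114, 172, 242.
2nd diffs: 34, 46, 58, 70.
3rd diffs: 12, 12, 12 (constant).
Newton forward-difference form: p_i = 10 + 34·C(i-1,1) + 34·C(i-1,2) + 12·C(i-1,3).
Continuing: 964, 1382, 1906, 2548.
Summing i = 1..10 (10 terms) gives 8230.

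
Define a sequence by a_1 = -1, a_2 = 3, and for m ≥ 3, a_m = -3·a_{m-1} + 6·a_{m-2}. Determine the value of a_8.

23247

Compute successive terms:
a_3 = -15  a_4 = 63  a_5 = -279  a_6 = 1215  a_7 = -5319  a_8 = 23247.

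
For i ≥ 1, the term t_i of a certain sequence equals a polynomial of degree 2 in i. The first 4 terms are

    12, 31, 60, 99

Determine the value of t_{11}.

652

1st diffs: 19, 29, 39.
2nd diffs: 10, 10 (constant).
Newton forward-difference form: t_i = 12 + 19·C(i-1,1) + 10·C(i-1,2).
At i = 11: i-1 = 10, so t_{11} = 12 + 190 + 450 = 652.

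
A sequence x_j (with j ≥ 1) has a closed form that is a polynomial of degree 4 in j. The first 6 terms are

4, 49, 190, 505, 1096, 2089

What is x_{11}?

19174

1st diffs: 45, 141, 315, 591, 993.
2nd diffs: 96, 174, 276, 402.
3rd diffs: 78, 102, 126.
4th diffs: 24, 24 (constant).
Newton forward-difference form: x_j = 4 + 45·C(j-1,1) + 96·C(j-1,2) + 78·C(j-1,3) + 24·C(j-1,4).
At j = 11: j-1 = 10, so x_{11} = 4 + 450 + 4320 + 9360 + 5040 = 19174.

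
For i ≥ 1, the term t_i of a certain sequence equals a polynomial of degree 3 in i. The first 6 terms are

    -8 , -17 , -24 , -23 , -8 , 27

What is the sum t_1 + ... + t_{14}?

1st diffs: -9, -7, 1, 15, 35.
2nd diffs: 2, 8, 14, 20.
3rd diffs: 6, 6, 6 (constant).
So t_i = i^3 - 5i^2 - i - 3.
Continuing: …, 88, 181, 312, 487, …, t_{14} = 1747.
Summing i = 1..14 (14 terms) gives 5803.

5803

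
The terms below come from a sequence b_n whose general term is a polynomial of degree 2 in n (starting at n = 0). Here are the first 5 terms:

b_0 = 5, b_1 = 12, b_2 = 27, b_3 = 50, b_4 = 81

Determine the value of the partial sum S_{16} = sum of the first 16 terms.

1st diffs: 7, 15, 23, 31.
2nd diffs: 8, 8, 8 (constant).
Newton forward-difference form: b_n = 5 + 7·C(n,1) + 8·C(n,2).
Continuing: …, 120, 167, 222, 285, …, b_{15} = 950.
Summing n = 0..15 (16 terms) gives 5400.

5400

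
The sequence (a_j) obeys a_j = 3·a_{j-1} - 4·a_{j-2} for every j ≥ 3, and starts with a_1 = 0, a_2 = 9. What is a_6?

-99

Compute successive terms:
a_3 = 27, a_4 = 45, a_5 = 27, a_6 = -99.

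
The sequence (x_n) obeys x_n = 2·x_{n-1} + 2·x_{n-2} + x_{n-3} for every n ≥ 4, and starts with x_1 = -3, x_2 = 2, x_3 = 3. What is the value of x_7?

173

x_4 = 7; x_5 = 22; x_6 = 61; x_7 = 173.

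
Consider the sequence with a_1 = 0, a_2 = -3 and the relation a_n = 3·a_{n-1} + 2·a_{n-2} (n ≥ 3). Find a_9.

-18837

Step forward from the initial values:
a_3 = -9;  a_4 = -33;  a_5 = -117;  a_6 = -417;  a_7 = -1485;  a_8 = -5289;  a_9 = -18837.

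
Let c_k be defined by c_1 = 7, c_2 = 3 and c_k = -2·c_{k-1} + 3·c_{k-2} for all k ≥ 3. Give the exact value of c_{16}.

-14348901

c_3 = 15  c_4 = -21  c_5 = 87  …  c_{13} = 531447  c_{14} = -1594317  c_{15} = 4782975  c_{16} = -14348901.
(Characteristic roots are 1 and -3.)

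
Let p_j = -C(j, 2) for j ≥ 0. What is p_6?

-15

C(6, 2) = 15, so p_6 = -15.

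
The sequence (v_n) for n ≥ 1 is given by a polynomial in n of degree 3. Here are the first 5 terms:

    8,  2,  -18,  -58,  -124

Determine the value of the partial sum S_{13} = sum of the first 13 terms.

1st diffs: -6, -20, -40, -66.
2nd diffs: -14, -20, -26.
3rd diffs: -6, -6 (constant).
So v_n = -n^3 - n^2 + 4n + 6.
Continuing: …, -222, -358, -538, -768, …, v_{13} = -2308.
Summing n = 1..13 (13 terms) gives -8658.

-8658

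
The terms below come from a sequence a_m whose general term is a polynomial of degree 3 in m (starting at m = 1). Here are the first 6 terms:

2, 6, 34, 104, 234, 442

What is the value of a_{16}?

10772

1st diffs: 4, 28, 70, 130, 208.
2nd diffs: 24, 42, 60, 78.
3rd diffs: 18, 18, 18 (constant).
Newton forward-difference form: a_m = 2 + 4·C(m-1,1) + 24·C(m-1,2) + 18·C(m-1,3).
At m = 16: m-1 = 15, so a_{16} = 2 + 60 + 2520 + 8190 = 10772.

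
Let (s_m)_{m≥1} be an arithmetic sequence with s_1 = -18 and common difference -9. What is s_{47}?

s_m = -18 + (m - 1)·(-9).
s_{47} = -18 + 46·(-9) = -432.

-432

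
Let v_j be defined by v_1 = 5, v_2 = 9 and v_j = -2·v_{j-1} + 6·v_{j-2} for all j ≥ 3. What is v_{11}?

-59712

v_3 = 12;  v_4 = 30;  v_5 = 12;  v_6 = 156;  v_7 = -240;  v_8 = 1416;  v_9 = -4272;  v_{10} = 17040;  v_{11} = -59712.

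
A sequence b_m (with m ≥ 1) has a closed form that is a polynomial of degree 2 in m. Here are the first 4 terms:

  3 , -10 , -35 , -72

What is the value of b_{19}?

-2067

1st diffs: -13, -25, -37.
2nd diffs: -12, -12 (constant).
Newton forward-difference form: b_m = 3 + (-13)·C(m-1,1) + (-12)·C(m-1,2).
At m = 19: m-1 = 18, so b_{19} = 3 - 234 - 1836 = -2067.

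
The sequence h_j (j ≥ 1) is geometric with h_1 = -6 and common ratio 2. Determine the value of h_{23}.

-25165824

h_j = (-6)·2^(j-1).
h_{23} = (-6)·2^22 = -25165824.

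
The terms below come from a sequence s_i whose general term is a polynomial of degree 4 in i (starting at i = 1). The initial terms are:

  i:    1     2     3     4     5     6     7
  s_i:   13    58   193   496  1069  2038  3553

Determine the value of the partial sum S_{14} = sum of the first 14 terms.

163163

1st diffs: 45, 135, 303, 573, 969, 1515.
2nd diffs: 90, 168, 270, 396, 546.
3rd diffs: 78, 102, 126, 150.
4th diffs: 24, 24, 24 (constant).
Newton forward-difference form: s_i = 13 + 45·C(i-1,1) + 90·C(i-1,2) + 78·C(i-1,3) + 24·C(i-1,4).
Continuing: …, 5788, 8941, 13234, 18913, …, s_{14} = 47086.
Summing i = 1..14 (14 terms) gives 163163.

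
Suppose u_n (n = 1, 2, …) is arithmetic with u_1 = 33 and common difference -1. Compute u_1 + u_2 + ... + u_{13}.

351

u_n = 33 + (n - 1)·(-1).
u_{13} = 21; S = 13·(33 + 21)/2 = 351.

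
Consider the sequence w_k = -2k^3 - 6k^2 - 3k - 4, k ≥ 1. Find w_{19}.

-15945

w_{19} = -2·19^3 - 6·19^2 - 3·19 - 4 = -15945.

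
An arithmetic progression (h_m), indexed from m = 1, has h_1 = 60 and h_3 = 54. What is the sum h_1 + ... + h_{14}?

Common difference d = (54 - 60) / (3 - 1) = -3.
h_m = 60 + (m - 1)·(-3).
h_{14} = 21; S = 14·(60 + 21)/2 = 567.

567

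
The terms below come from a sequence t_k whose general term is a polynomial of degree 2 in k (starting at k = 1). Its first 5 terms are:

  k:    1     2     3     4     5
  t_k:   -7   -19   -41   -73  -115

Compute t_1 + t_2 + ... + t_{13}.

1st diffs: -12, -22, -32, -42.
2nd diffs: -10, -10, -10 (constant).
Newton forward-difference form: t_k = -7 + (-12)·C(k-1,1) + (-10)·C(k-1,2).
Continuing: …, -167, -229, -301, -383, …, t_{13} = -811.
Summing k = 1..13 (13 terms) gives -3887.

-3887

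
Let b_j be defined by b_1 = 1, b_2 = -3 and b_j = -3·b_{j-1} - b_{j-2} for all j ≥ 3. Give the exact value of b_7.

Compute successive terms:
b_3 = 8;  b_4 = -21;  b_5 = 55;  b_6 = -144;  b_7 = 377.

377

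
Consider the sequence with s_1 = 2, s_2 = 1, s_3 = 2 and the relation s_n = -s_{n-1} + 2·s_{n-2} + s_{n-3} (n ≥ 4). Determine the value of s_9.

Applying the relation repeatedly:
s_4 = 2; s_5 = 3; s_6 = 3; s_7 = 5; s_8 = 4; s_9 = 9.

9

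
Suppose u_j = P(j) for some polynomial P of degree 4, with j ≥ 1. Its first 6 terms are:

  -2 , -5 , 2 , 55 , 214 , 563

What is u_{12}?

1st diffs: -3, 7, 53, 159, 349.
2nd diffs: 10, 46, 106, 190.
3rd diffs: 36, 60, 84.
4th diffs: 24, 24 (constant).
So u_j = j^4 - 4j^3 + 4j^2 - 2j - 1.
Evaluating at j = 12 gives u_{12} = 14375.

14375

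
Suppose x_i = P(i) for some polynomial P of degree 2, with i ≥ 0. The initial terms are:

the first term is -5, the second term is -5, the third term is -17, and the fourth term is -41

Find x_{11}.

-665

1st diffs: 0, -12, -24.
2nd diffs: -12, -12 (constant).
Newton forward-difference form: x_i = -5 + (-12)·C(i,2).
At i = 11: i = 11, so x_{11} = -5 - 660 = -665.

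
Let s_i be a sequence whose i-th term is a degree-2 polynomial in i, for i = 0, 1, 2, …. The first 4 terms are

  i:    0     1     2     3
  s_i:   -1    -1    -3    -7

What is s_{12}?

1st diffs: 0, -2, -4.
2nd diffs: -2, -2 (constant).
Newton forward-difference form: s_i = -1 + (-2)·C(i,2).
At i = 12: i = 12, so s_{12} = -1 - 132 = -133.

-133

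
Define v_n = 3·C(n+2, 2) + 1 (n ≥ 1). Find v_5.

C(7, 2) = 21, so v_5 = 64.

64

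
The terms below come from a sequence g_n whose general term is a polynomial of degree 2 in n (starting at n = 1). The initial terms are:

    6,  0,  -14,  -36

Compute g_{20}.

-1476

1st diffs: -6, -14, -22.
2nd diffs: -8, -8 (constant).
So g_n = -4n^2 + 6n + 4.
Evaluating at n = 20 gives g_{20} = -1476.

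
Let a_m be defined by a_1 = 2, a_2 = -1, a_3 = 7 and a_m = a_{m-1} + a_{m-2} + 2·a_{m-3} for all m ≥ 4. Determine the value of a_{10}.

Iterate the recurrence:
a_4 = 10; a_5 = 15; a_6 = 39; a_7 = 74; a_8 = 143; a_9 = 295; a_{10} = 586.

586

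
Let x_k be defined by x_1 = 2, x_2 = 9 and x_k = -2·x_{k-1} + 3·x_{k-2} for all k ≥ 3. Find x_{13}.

Applying the relation repeatedly:
x_3 = -12; x_4 = 51; x_5 = -138; …; x_{10} = 34449; x_{11} = -103332; x_{12} = 310011; x_{13} = -930018.
(Characteristic roots are 1 and -3.)

-930018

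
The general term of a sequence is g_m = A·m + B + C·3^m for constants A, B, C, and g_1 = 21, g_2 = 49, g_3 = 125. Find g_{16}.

Plug in m = 1, 2, 3: A + B + 3C = 21; 2A + B + 9C = 49; 3A + B + 27C = 125.
Subtracting the first from the second: A + 6C = 28.
Subtracting the second from the third: A + 18C = 76.
Solving: C = 4, A = 4, then B = 5.
So g_m = 4·m + 5 + 4·3^m; at m=16 this is 172186953.

172186953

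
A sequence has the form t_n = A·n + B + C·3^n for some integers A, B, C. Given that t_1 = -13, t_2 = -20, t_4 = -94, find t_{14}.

Plug in n = 1, 2, 4: A + B + 3C = -13; 2A + B + 9C = -20; 4A + B + 81C = -94.
Subtracting the first from the second: A + 6C = -7.
Subtracting the second from the third: 2A + 72C = -74.
Solving: C = -1, A = -1, then B = -9.
Hence t_{14} = -1·14 + (-9) + (-1)·4782969 = -4782992.

-4782992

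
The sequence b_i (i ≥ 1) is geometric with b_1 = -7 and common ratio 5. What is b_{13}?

-1708984375

b_i = (-7)·5^(i-1).
b_{13} = (-7)·5^12 = -1708984375.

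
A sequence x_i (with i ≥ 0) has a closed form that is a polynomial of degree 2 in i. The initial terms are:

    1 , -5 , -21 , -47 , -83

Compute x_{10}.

1st diffs: -6, -16, -26, -36.
2nd diffs: -10, -10, -10 (constant).
So x_i = -5i^2 - i + 1.
Evaluating at i = 10 gives x_{10} = -509.

-509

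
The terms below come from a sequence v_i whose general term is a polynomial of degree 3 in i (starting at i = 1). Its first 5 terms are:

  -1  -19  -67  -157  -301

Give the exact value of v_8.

-1177

1st diffs: -18, -48, -90, -144.
2nd diffs: -30, -42, -54.
3rd diffs: -12, -12 (constant).
Newton forward-difference form: v_i = -1 + (-18)·C(i-1,1) + (-30)·C(i-1,2) + (-12)·C(i-1,3).
At i = 8: i-1 = 7, so v_8 = -1 - 126 - 630 - 420 = -1177.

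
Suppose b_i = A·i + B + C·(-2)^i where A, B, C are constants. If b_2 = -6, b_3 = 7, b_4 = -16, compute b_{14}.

Write the equations: 2A + B + 4C = -6; 3A + B - 8C = 7; 4A + B + 16C = -16.
Subtracting the first from the second: A - 12C = 13.
Subtracting the second from the third: A + 24C = -23.
Solving: C = -1, A = 1, then B = -4.
Hence b_{14} = 1·14 + (-4) + (-1)·16384 = -16374.

-16374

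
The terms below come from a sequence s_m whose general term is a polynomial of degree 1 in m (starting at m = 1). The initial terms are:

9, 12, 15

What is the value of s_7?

27

1st diffs: 3, 3 (constant).
So s_m = 3m + 6.
Evaluating at m = 7 gives s_7 = 27.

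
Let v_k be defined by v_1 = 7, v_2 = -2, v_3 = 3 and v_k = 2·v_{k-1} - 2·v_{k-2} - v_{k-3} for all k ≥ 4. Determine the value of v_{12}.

203

Applying the relation repeatedly:
v_4 = 3; v_5 = 2; v_6 = -5; v_7 = -17; v_8 = -26; v_9 = -13; v_{10} = 43; v_{11} = 138; v_{12} = 203.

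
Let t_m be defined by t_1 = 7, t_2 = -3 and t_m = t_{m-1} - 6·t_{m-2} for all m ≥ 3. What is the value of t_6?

Step forward from the initial values:
t_3 = -45; t_4 = -27; t_5 = 243; t_6 = 405.

405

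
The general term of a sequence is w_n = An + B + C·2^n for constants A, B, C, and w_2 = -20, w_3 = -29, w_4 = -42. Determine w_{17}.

At n = 2, 3, 4: 2A + B + 4C = -20; 3A + B + 8C = -29; 4A + B + 16C = -42.
Subtracting the first from the second: A + 4C = -9.
Subtracting the second from the third: A + 8C = -13.
Solving: C = -1, A = -5, then B = -6.
Therefore w_{17} = -85 + (-6) + (-1)·131072 = -131163.

-131163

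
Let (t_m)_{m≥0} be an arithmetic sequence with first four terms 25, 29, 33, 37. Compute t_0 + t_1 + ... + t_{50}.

Common difference d = 4.
t_m = 25 + (m - 0)·4.
t_{50} = 225; S = 51·(25 + 225)/2 = 6375.

6375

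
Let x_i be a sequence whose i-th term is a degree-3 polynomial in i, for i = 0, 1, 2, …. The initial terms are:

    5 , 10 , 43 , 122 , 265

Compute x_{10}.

1st diffs: 5, 33, 79, 143.
2nd diffs: 28, 46, 64.
3rd diffs: 18, 18 (constant).
Newton forward-difference form: x_i = 5 + 5·C(i,1) + 28·C(i,2) + 18·C(i,3).
At i = 10: i = 10, so x_{10} = 5 + 50 + 1260 + 2160 = 3475.

3475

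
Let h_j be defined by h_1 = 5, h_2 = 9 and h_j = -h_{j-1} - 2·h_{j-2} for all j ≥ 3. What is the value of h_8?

Compute successive terms:
h_3 = -19  h_4 = 1  h_5 = 37  h_6 = -39  h_7 = -35  h_8 = 113.

113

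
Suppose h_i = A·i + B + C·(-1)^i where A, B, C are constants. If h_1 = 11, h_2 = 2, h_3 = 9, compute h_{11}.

1

Write the equations: A + B - C = 11; 2A + B + C = 2; 3A + B - C = 9.
Subtracting the first from the second: A + 2C = -9.
Subtracting the second from the third: A - 2C = 7.
Solving: C = -4, A = -1, then B = 8.
Hence h_{11} = -1·11 + 8 + (-4)·(-1) = 1.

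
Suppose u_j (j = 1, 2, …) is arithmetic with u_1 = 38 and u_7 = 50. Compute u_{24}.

Common difference d = (50 - 38) / (7 - 1) = 2.
u_j = 38 + (j - 1)·2.
u_{24} = 38 + 23·2 = 84.

84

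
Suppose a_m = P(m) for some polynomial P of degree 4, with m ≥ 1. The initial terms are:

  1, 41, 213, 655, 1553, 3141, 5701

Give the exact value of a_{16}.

1st diffs: 40, 172, 442, 898, 1588, 2560.
2nd diffs: 132, 270, 456, 690, 972.
3rd diffs: 138, 186, 234, 282.
4th diffs: 48, 48, 48 (constant).
Newton forward-difference form: a_m = 1 + 40·C(m-1,1) + 132·C(m-1,2) + 138·C(m-1,3) + 48·C(m-1,4).
At m = 16: m-1 = 15, so a_{16} = 1 + 600 + 13860 + 62790 + 65520 = 142771.

142771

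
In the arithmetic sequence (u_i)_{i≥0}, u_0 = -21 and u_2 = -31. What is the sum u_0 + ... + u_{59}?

-10110

Common difference d = (-31 - (-21)) / (2 - 0) = -5.
u_i = -21 + (i - 0)·(-5).
u_{59} = -316; S = 60·(-21 + (-316))/2 = -10110.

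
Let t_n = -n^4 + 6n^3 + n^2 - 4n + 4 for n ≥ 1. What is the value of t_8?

-988

t_8 = -1·8^4 + 6·8^3 + 1·8^2 - 4·8 + 4 = -988.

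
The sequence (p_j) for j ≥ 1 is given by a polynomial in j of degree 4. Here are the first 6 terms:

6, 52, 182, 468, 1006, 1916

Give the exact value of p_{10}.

12516

1st diffs: 46, 130, 286, 538, 910.
2nd diffs: 84, 156, 252, 372.
3rd diffs: 72, 96, 120.
4th diffs: 24, 24 (constant).
Newton forward-difference form: p_j = 6 + 46·C(j-1,1) + 84·C(j-1,2) + 72·C(j-1,3) + 24·C(j-1,4).
At j = 10: j-1 = 9, so p_{10} = 6 + 414 + 3024 + 6048 + 3024 = 12516.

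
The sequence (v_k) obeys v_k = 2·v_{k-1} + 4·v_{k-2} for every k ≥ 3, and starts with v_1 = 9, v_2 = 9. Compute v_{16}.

Compute successive terms:
v_3 = 54  v_4 = 144  v_5 = 504  …  v_{13} = 5935104  v_{14} = 19206144  v_{15} = 62152704  v_{16} = 201129984.

201129984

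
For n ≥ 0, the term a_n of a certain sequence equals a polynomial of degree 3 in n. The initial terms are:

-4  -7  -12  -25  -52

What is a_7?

1st diffs: -3, -5, -13, -27.
2nd diffs: -2, -8, -14.
3rd diffs: -6, -6 (constant).
Newton forward-difference form: a_n = -4 + (-3)·C(n,1) + (-2)·C(n,2) + (-6)·C(n,3).
At n = 7: n = 7, so a_7 = -4 - 21 - 42 - 210 = -277.

-277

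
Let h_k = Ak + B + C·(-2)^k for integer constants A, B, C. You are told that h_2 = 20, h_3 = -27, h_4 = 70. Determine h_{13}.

-32753

Plug in k = 2, 3, 4: 2A + B + 4C = 20; 3A + B - 8C = -27; 4A + B + 16C = 70.
Subtracting the first from the second: A - 12C = -47.
Subtracting the second from the third: A + 24C = 97.
Solving: C = 4, A = 1, then B = 2.
Hence h_{13} = 1·13 + 2 + 4·(-8192) = -32753.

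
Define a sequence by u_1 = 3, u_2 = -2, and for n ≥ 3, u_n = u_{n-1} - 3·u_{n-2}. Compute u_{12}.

Compute successive terms:
u_3 = -11, u_4 = -5, u_5 = 28, u_6 = 43, u_7 = -41, u_8 = -170, u_9 = -47, u_{10} = 463, u_{11} = 604, u_{12} = -785.

-785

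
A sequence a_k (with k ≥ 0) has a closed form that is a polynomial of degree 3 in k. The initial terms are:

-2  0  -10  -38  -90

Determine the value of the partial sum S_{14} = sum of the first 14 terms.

-10220

1st diffs: 2, -10, -28, -52.
2nd diffs: -12, -18, -24.
3rd diffs: -6, -6 (constant).
Newton forward-difference form: a_k = -2 + 2·C(k,1) + (-12)·C(k,2) + (-6)·C(k,3).
Continuing: …, -172, -290, -450, -658, …, a_{13} = -2628.
Summing k = 0..13 (14 terms) gives -10220.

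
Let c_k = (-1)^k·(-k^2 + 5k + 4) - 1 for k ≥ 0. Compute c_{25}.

(-1)^25 = -1; -k^2 + 5k + 4 at k=25 is -496; so c_{25} = 495.

495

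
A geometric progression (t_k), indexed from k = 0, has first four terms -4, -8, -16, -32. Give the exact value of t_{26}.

-268435456

Common ratio r = 2.
t_k = (-4)·2^(k-0).
t_{26} = (-4)·2^26 = -268435456.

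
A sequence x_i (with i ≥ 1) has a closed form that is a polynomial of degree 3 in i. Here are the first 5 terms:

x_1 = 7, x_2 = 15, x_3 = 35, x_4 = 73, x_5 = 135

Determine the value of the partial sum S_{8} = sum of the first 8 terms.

1st diffs: 8, 20, 38, 62.
2nd diffs: 12, 18, 24.
3rd diffs: 6, 6 (constant).
So x_i = i^3 + i + 5.
Continuing: 227, 355, 525.
Summing i = 1..8 (8 terms) gives 1372.

1372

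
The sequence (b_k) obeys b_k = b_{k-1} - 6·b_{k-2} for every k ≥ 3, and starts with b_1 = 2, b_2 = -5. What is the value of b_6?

Applying the relation repeatedly:
b_3 = -17  b_4 = 13  b_5 = 115  b_6 = 37.

37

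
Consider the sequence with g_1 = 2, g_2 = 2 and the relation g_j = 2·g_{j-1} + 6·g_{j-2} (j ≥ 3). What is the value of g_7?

g_3 = 16;  g_4 = 44;  g_5 = 184;  g_6 = 632;  g_7 = 2368.

2368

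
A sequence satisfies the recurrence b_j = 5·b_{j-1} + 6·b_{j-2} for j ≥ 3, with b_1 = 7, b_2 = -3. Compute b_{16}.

268677134037

Iterate the recurrence:
b_3 = 27;  b_4 = 117;  b_5 = 747;  …;  b_{13} = 1243875627;  b_{14} = 7463253717;  b_{15} = 44779522347;  b_{16} = 268677134037.
(Characteristic roots are 6 and -1.)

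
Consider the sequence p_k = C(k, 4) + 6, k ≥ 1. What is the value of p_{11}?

336

C(11, 4) = 330, so p_{11} = 336.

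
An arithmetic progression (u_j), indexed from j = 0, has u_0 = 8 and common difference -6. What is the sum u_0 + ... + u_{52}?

u_j = 8 + (j - 0)·(-6).
u_{52} = -304; S = 53·(8 + (-304))/2 = -7844.

-7844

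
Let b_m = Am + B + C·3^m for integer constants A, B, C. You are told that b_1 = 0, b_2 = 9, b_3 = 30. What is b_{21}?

Plug in m = 1, 2, 3: A + B + 3C = 0; 2A + B + 9C = 9; 3A + B + 27C = 30.
Subtracting the first from the second: A + 6C = 9.
Subtracting the second from the third: A + 18C = 21.
Solving: C = 1, A = 3, then B = -6.
Hence b_{21} = 3·21 + (-6) + 1·10460353203 = 10460353260.

10460353260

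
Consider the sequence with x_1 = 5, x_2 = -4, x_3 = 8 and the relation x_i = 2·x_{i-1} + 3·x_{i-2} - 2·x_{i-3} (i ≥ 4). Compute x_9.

x_4 = -6  x_5 = 20  x_6 = 6  x_7 = 84  x_8 = 146  x_9 = 532.

532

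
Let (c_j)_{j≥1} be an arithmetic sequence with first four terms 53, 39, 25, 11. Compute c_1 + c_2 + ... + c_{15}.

Common difference d = -14.
c_j = 53 + (j - 1)·(-14).
c_{15} = -143; S = 15·(53 + (-143))/2 = -675.

-675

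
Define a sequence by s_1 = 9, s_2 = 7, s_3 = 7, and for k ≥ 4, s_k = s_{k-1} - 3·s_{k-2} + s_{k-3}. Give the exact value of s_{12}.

619

Applying the relation repeatedly:
s_4 = -5; s_5 = -19; s_6 = 3; s_7 = 55; s_8 = 27; s_9 = -135; s_{10} = -161; s_{11} = 271; s_{12} = 619.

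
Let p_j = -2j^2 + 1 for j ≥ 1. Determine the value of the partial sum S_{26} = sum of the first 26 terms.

Over j = 1..26: Σj = 351, Σj² = 6201.
Total = (-2)·6201 + (1)·26 = -12376.

-12376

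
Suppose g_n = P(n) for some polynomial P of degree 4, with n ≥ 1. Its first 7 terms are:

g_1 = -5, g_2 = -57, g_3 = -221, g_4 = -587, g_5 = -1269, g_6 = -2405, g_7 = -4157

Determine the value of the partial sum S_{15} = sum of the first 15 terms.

-251417

1st diffs: -52, -164, -366, -682, -1136, -1752.
2nd diffs: -112, -202, -316, -454, -616.
3rd diffs: -90, -114, -138, -162.
4th diffs: -24, -24, -24 (constant).
Newton forward-difference form: g_n = -5 + (-52)·C(n-1,1) + (-112)·C(n-1,2) + (-90)·C(n-1,3) + (-24)·C(n-1,4).
Continuing: …, -6711, -10277, -15089, -21405, …, g_{15} = -67709.
Summing n = 1..15 (15 terms) gives -251417.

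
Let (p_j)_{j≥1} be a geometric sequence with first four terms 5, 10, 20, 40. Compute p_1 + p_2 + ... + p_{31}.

Common ratio r = 2.
p_j = 5·2^(j-1).
S = 5·(2^31 - 1)/(2 - 1) = 5·(2147483648 - 1)/(1) = 10737418235.

10737418235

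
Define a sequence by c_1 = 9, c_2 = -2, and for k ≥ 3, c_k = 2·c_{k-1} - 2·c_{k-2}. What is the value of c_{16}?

Compute successive terms:
c_3 = -22  c_4 = -40  c_5 = -36  …  c_{13} = -576  c_{14} = 128  c_{15} = 1408  c_{16} = 2560.

2560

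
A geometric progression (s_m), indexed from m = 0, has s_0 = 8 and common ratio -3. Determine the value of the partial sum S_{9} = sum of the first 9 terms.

s_m = 8·(-3)^(m-0).
S = 8·((-3)^9 - 1)/(-3 - 1) = 8·(-19683 - 1)/(-4) = 39368.

39368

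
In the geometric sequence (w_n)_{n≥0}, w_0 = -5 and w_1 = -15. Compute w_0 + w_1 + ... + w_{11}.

Common ratio r = 3.
w_n = (-5)·3^(n-0).
S = (-5)·(3^12 - 1)/(3 - 1) = (-5)·(531441 - 1)/(2) = -1328600.

-1328600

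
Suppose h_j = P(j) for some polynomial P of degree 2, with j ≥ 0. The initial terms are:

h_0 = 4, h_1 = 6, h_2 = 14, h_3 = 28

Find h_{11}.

356

1st diffs: 2, 8, 14.
2nd diffs: 6, 6 (constant).
Newton forward-difference form: h_j = 4 + 2·C(j,1) + 6·C(j,2).
At j = 11: j = 11, so h_{11} = 4 + 22 + 330 = 356.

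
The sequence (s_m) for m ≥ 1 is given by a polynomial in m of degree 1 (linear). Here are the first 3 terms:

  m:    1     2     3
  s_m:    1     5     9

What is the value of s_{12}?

1st diffs: 4, 4 (constant).
So s_m = 4m - 3.
Evaluating at m = 12 gives s_{12} = 45.

45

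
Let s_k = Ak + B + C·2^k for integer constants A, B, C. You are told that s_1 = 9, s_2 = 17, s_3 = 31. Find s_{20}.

3145769

The three given values yield: A + B + 2C = 9; 2A + B + 4C = 17; 3A + B + 8C = 31.
Subtracting the first from the second: A + 2C = 8.
Subtracting the second from the third: A + 4C = 14.
Solving: C = 3, A = 2, then B = 1.
So s_k = 2·k + 1 + 3·2^k; at k=20 this is 3145769.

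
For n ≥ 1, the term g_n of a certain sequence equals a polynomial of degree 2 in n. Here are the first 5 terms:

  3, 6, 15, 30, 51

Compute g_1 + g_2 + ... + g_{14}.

2499

1st diffs: 3, 9, 15, 21.
2nd diffs: 6, 6, 6 (constant).
Newton forward-difference form: g_n = 3 + 3·C(n-1,1) + 6·C(n-1,2).
Continuing: …, 78, 111, 150, 195, …, g_{14} = 510.
Summing n = 1..14 (14 terms) gives 2499.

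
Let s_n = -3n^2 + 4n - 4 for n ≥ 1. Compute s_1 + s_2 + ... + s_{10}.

Over n = 1..10: Σn = 55, Σn² = 385.
Total = (-3)·385 + (4)·55 + (-4)·10 = -975.

-975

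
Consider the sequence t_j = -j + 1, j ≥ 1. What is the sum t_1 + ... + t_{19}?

Over j = 1..19: Σj = 190.
Total = (-1)·190 + (1)·19 = -171.

-171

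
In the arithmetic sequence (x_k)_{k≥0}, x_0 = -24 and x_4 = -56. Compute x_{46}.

-392

Common difference d = (-56 - (-24)) / (4 - 0) = -8.
x_k = -24 + (k - 0)·(-8).
x_{46} = -24 + 46·(-8) = -392.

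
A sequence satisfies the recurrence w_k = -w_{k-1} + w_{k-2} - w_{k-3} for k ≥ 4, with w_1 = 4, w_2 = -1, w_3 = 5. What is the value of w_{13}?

2196

Compute successive terms:
w_4 = -10, w_5 = 16, w_6 = -31, w_7 = 57, w_8 = -104, w_9 = 192, w_{10} = -353, w_{11} = 649, w_{12} = -1194, w_{13} = 2196.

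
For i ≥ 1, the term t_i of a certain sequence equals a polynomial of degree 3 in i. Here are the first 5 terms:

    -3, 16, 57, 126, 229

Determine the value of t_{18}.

1st diffs: 19, 41, 69, 103.
2nd diffs: 22, 28, 34.
3rd diffs: 6, 6 (constant).
Newton forward-difference form: t_i = -3 + 19·C(i-1,1) + 22·C(i-1,2) + 6·C(i-1,3).
At i = 18: i-1 = 17, so t_{18} = -3 + 323 + 2992 + 4080 = 7392.

7392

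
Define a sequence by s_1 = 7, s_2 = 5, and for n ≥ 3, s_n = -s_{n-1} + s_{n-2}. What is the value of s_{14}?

Step forward from the initial values:
s_3 = 2;  s_4 = 3;  s_5 = -1;  …;  s_{11} = -37;  s_{12} = 60;  s_{13} = -97;  s_{14} = 157.

157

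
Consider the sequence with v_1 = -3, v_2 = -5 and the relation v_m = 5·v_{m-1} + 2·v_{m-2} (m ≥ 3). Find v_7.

Step forward from the initial values:
v_3 = -31;  v_4 = -165;  v_5 = -887;  v_6 = -4765;  v_7 = -25599.

-25599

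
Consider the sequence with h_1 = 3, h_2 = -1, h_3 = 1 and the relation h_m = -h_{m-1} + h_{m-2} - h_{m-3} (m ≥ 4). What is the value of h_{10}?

Compute successive terms:
h_4 = -5, h_5 = 7, h_6 = -13, h_7 = 25, h_8 = -45, h_9 = 83, h_{10} = -153.

-153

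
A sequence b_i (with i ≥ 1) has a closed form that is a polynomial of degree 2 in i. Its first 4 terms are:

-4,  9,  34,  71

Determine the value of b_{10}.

545

1st diffs: 13, 25, 37.
2nd diffs: 12, 12 (constant).
Newton forward-difference form: b_i = -4 + 13·C(i-1,1) + 12·C(i-1,2).
At i = 10: i-1 = 9, so b_{10} = -4 + 117 + 432 = 545.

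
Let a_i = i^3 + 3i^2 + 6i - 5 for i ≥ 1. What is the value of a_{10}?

1355

a_{10} = 1·10^3 + 3·10^2 + 6·10 - 5 = 1355.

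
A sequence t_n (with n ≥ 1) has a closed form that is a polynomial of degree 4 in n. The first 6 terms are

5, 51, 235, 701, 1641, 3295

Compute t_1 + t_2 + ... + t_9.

1st diffs: 46, 184, 466, 940, 1654.
2nd diffs: 138, 282, 474, 714.
3rd diffs: 144, 192, 240.
4th diffs: 48, 48 (constant).
Newton forward-difference form: t_n = 5 + 46·C(n-1,1) + 138·C(n-1,2) + 144·C(n-1,3) + 48·C(n-1,4).
Continuing: 5951, 9945, 15661.
Summing n = 1..9 (9 terms) gives 37485.

37485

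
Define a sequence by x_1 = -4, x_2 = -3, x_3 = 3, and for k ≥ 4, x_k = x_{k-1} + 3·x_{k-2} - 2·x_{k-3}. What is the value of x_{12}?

x_4 = 2, x_5 = 17, x_6 = 17, x_7 = 64, x_8 = 81, x_9 = 239, x_{10} = 354, x_{11} = 909, x_{12} = 1493.

1493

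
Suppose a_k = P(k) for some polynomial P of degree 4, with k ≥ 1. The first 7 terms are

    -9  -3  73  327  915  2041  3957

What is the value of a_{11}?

26241

1st diffs: 6, 76, 254, 588, 1126, 1916.
2nd diffs: 70, 178, 334, 538, 790.
3rd diffs: 108, 156, 204, 252.
4th diffs: 48, 48, 48 (constant).
Newton forward-difference form: a_k = -9 + 6·C(k-1,1) + 70·C(k-1,2) + 108·C(k-1,3) + 48·C(k-1,4).
At k = 11: k-1 = 10, so a_{11} = -9 + 60 + 3150 + 12960 + 10080 = 26241.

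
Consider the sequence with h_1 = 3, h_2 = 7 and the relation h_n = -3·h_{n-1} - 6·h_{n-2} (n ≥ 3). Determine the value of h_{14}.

-703485

Compute successive terms:
h_3 = -39, h_4 = 75, h_5 = 9, …, h_{11} = -36207, h_{12} = -17253, h_{13} = 269001, h_{14} = -703485.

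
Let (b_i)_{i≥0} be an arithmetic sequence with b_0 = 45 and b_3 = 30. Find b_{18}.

-45

Common difference d = (30 - 45) / (3 - 0) = -5.
b_i = 45 + (i - 0)·(-5).
b_{18} = 45 + 18·(-5) = -45.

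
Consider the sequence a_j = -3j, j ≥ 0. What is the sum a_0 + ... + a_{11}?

Over j = 0..11: Σj = 66.
Total = (-3)·66 = -198.

-198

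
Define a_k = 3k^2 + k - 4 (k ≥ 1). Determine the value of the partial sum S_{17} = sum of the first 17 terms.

Over k = 1..17: Σk = 153, Σk² = 1785.
Total = (3)·1785 + (1)·153 + (-4)·17 = 5440.

5440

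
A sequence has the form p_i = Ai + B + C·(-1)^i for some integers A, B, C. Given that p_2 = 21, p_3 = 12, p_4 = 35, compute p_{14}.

105

Write the equations: 2A + B + C = 21; 3A + B - C = 12; 4A + B + C = 35.
Subtracting the first from the second: A - 2C = -9.
Subtracting the second from the third: A + 2C = 23.
Solving: C = 8, A = 7, then B = -1.
Therefore p_{14} = 98 + (-1) + 8·1 = 105.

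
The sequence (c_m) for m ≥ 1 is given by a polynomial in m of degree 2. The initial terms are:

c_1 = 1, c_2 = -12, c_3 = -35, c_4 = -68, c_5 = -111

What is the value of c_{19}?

-1763

1st diffs: -13, -23, -33, -43.
2nd diffs: -10, -10, -10 (constant).
Newton forward-difference form: c_m = 1 + (-13)·C(m-1,1) + (-10)·C(m-1,2).
At m = 19: m-1 = 18, so c_{19} = 1 - 234 - 1530 = -1763.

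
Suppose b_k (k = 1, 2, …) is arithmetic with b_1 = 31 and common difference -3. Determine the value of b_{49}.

-113

b_k = 31 + (k - 1)·(-3).
b_{49} = 31 + 48·(-3) = -113.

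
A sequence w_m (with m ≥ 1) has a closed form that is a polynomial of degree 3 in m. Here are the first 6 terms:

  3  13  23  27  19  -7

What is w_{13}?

-1197

1st diffs: 10, 10, 4, -8, -26.
2nd diffs: 0, -6, -12, -18.
3rd diffs: -6, -6, -6 (constant).
Newton forward-difference form: w_m = 3 + 10·C(m-1,1) + (-6)·C(m-1,3).
At m = 13: m-1 = 12, so w_{13} = 3 + 120 - 1320 = -1197.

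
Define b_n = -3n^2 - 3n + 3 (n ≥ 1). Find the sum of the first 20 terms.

Over n = 1..20: Σn = 210, Σn² = 2870.
Total = (-3)·2870 + (-3)·210 + (3)·20 = -9180.

-9180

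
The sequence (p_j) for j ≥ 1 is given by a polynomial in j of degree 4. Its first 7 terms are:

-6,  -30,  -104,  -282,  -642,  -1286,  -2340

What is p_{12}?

1st diffs: -24, -74, -178, -360, -644, -1054.
2nd diffs: -50, -104, -182, -284, -410.
3rd diffs: -54, -78, -102, -126.
4th diffs: -24, -24, -24 (constant).
Newton forward-difference form: p_j = -6 + (-24)·C(j-1,1) + (-50)·C(j-1,2) + (-54)·C(j-1,3) + (-24)·C(j-1,4).
At j = 12: j-1 = 11, so p_{12} = -6 - 264 - 2750 - 8910 - 7920 = -19850.

-19850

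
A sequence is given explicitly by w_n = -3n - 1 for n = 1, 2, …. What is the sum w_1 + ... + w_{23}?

Over n = 1..23: Σn = 276.
Total = (-3)·276 + (-1)·23 = -851.

-851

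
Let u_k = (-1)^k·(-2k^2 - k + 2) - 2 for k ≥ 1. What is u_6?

-78

(-1)^6 = 1; -2k^2 - k + 2 at k=6 is -76; so u_6 = -78.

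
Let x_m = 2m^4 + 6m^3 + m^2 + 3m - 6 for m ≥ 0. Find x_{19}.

x_{19} = 2·19^4 + 6·19^3 + 1·19^2 + 3·19 - 6 = 302208.

302208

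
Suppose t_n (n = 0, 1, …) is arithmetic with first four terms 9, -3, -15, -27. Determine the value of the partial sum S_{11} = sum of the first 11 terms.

-561

Common difference d = -12.
t_n = 9 + (n - 0)·(-12).
t_{10} = -111; S = 11·(9 + (-111))/2 = -561.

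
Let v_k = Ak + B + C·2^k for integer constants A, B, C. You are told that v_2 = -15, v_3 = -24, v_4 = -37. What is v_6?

-95

Write the equations: 2A + B + 4C = -15; 3A + B + 8C = -24; 4A + B + 16C = -37.
Subtracting the first from the second: A + 4C = -9.
Subtracting the second from the third: A + 8C = -13.
Solving: C = -1, A = -5, then B = -1.
Hence v_6 = -5·6 + (-1) + (-1)·64 = -95.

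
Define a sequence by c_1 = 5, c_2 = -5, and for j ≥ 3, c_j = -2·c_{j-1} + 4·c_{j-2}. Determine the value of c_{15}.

Applying the relation repeatedly:
c_3 = 30; c_4 = -80; c_5 = 280; …; c_{12} = -1018880; c_{13} = 3297280; c_{14} = -10670080; c_{15} = 34529280.

34529280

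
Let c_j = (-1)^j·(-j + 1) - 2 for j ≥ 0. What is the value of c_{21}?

(-1)^21 = -1; -j + 1 at j=21 is -20; so c_{21} = 18.

18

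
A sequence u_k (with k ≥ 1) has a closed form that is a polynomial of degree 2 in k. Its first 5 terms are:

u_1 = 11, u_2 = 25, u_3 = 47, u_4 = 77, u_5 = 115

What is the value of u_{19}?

1487

1st diffs: 14, 22, 30, 38.
2nd diffs: 8, 8, 8 (constant).
Newton forward-difference form: u_k = 11 + 14·C(k-1,1) + 8·C(k-1,2).
At k = 19: k-1 = 18, so u_{19} = 11 + 252 + 1224 = 1487.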